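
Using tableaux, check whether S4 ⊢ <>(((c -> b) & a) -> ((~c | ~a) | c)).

Tableau for the negation ~<>(((c -> b) & a) -> ((~c | ~a) | c)):
1. ~<>(((c -> b) & a) -> ((~c | ~a) | c)), w0
2. ~(((c -> b) & a) -> ((~c | ~a) | c)), w0
3. (c -> b) & a, w0
4. ~((~c | ~a) | c), w0
5. c -> b, w0
6. a, w0
7. ~(~c | ~a), w0
8. ~c, w0
9. c, w0
Accessibility: w0Rw0
Branch closes: c and ~c both at w0.
Every branch of the negation's tableau closes; the branch above is one of them.

Valid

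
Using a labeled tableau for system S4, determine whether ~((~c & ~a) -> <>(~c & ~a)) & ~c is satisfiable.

1. ~((~c & ~a) -> <>(~c & ~a)) & ~c, 0
2. ~((~c & ~a) -> <>(~c & ~a)), 0
3. ~c, 0
4. ~c & ~a, 0
5. ~<>(~c & ~a), 0
6. ~a, 0
7. ~(~c & ~a), 0
8. a, 0
Accessibility: 0R0
Branch closes: a and ~a both at 0.
(One branch shown.) All branches close.

Unsatisfiable (every branch closes)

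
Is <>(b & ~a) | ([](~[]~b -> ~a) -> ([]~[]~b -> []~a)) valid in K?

Yes, valid

Tableau for the negation ~(<>(b & ~a) | ([](~[]~b -> ~a) -> ([]~[]~b -> []~a))):
1. ~(<>(b & ~a) | ([](~[]~b -> ~a) -> ([]~[]~b -> []~a))), u
2. ~<>(b & ~a), u   [~|-rule on 1]
3. ~([](~[]~b -> ~a) -> ([]~[]~b -> []~a)), u   [~|-rule on 1]
4. [](~[]~b -> ~a), u   [~->-rule on 3]
5. ~([]~[]~b -> []~a), u   [~->-rule on 3]
6. []~[]~b, u   [~->-rule on 5]
7. ~[]~a, u   [~->-rule on 5]
8. a, v   [~[]-rule on 7: fresh world v, uRv]
9. ~(b & ~a), v   [~<>-rule on 2 via uRv]
10. ~[]~b -> ~a, v   [[]-rule on 4 via uRv]
11. ~[]~b, v   [[]-rule on 6 via uRv]
12. []~b, v   [->-rule on 10 (branches; this branch)]
13. b, w   [~[]-rule on 11: fresh world w, vRw]
14. ~b, w   [[]-rule on 12 via vRw]
Accessibility: uRv, vRw
Branch closes: b and ~b both at w.
Every branch of the negation's tableau closes; the branch above is one of them.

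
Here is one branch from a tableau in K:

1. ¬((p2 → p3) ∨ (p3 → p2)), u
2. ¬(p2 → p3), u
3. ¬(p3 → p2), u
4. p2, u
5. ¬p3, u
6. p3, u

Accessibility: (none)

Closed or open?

Both p3 and ¬p3 appear at u.

Yes, closed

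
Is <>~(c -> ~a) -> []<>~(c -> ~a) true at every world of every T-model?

Tableau for the negation ~(<>~(c -> ~a) -> []<>~(c -> ~a)):
1. ~(<>~(c -> ~a) -> []<>~(c -> ~a)), w0
2. <>~(c -> ~a), w0
3. ~[]<>~(c -> ~a), w0
4. ~(c -> ~a), w1
5. c, w1
6. a, w1
7. ~<>~(c -> ~a), w2
8. c -> ~a, w2
9. ~a, w2
Accessibility: w0Rw0, w0Rw1, w0Rw2, w1Rw1, w2Rw2
The negation has an open branch (countermodel exists).

No, not valid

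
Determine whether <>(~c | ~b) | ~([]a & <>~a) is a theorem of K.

Yes, valid

Tableau for the negation ~(<>(~c | ~b) | ~([]a & <>~a)):
1. ~(<>(~c | ~b) | ~([]a & <>~a)), w0
2. ~<>(~c | ~b), w0
3. []a & <>~a, w0
4. []a, w0
5. <>~a, w0
6. ~a, w1
7. ~(~c | ~b), w1
8. c, w1
9. b, w1
10. a, w1
Accessibility: w0Rw1
Branch closes: a and ~a both at w1.
All branches of the negation close; one closing branch shown above.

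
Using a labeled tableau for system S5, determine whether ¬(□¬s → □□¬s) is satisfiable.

No, unsatisfiable

1. ¬(□¬s → □□¬s), u
2. □¬s, u   [¬→-rule on 1]
3. ¬□□¬s, u   [¬→-rule on 1]
4. ¬s, u   [□-rule on 2 via uRu]
5. ¬□¬s, v   [¬□-rule on 3: fresh world v, uRv]
6. ¬s, v   [□-rule on 2 via uRv]
7. s, w   [¬□-rule on 5: fresh world w, vRw]
8. ¬s, w   [□-rule on 2 via uRw]
Accessibility: uRu, uRv, uRw, vRu, vRv, vRw, wRu, wRv, wRw
Branch closes: s and ¬s both at w.
All branches of the tableau close; one closing branch shown above.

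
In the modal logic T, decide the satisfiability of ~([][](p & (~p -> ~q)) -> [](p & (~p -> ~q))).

Unsatisfiable

1. ~([][](p & (~p -> ~q)) -> [](p & (~p -> ~q))), w0
2. [][](p & (~p -> ~q)), w0
3. ~[](p & (~p -> ~q)), w0
4. [](p & (~p -> ~q)), w0
5. p & (~p -> ~q), w0
6. p, w0
7. ~p -> ~q, w0
8. ~q, w0
9. ~(p & (~p -> ~q)), w1
10. [](p & (~p -> ~q)), w1
11. p & (~p -> ~q), w1
12. p, w1
13. ~p -> ~q, w1
14. ~(~p -> ~q), w1
15. ~p, w1
16. q, w1
Accessibility: w0Rw0, w0Rw1, w1Rw1
Branch closes: p and ~p both at w1.
Every branch closes; the branch above is one of them.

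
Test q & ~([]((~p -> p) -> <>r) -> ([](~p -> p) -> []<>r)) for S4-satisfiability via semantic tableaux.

Unsatisfiable

1. q & ~([]((~p -> p) -> <>r) -> ([](~p -> p) -> []<>r)), u
2. q, u   [&-rule on 1]
3. ~([]((~p -> p) -> <>r) -> ([](~p -> p) -> []<>r)), u   [&-rule on 1]
4. []((~p -> p) -> <>r), u   [~->-rule on 3]
5. ~([](~p -> p) -> []<>r), u   [~->-rule on 3]
6. [](~p -> p), u   [~->-rule on 5]
7. ~[]<>r, u   [~->-rule on 5]
8. (~p -> p) -> <>r, u   [[]-rule on 4 via uRu]
9. ~p -> p, u   [[]-rule on 6 via uRu]
10. <>r, u   [->-rule on 8 (branches; this branch)]
11. p, u   [->-rule on 9 (branches; this branch)]
12. ~<>r, v   [~[]-rule on 7: fresh world v, uRv]
13. (~p -> p) -> <>r, v   [[]-rule on 4 via uRv]
14. ~p -> p, v   [[]-rule on 6 via uRv]
15. ~r, v   [~<>-rule on 12 via vRv]
16. <>r, v   [->-rule on 13 (branches; this branch)]
17. p, v   [->-rule on 14 (branches; this branch)]
18. r, w   [<>-rule on 10: fresh world w, uRw]
19. (~p -> p) -> <>r, w   [[]-rule on 4 via uRw]
20. ~p -> p, w   [[]-rule on 6 via uRw]
21. <>r, w   [->-rule on 19 (branches; this branch)]
22. p, w   [->-rule on 20 (branches; this branch)]
23. r, x   [<>-rule on 16: fresh world x, vRx]
24. (~p -> p) -> <>r, x   [[]-rule on 4 via uRx]
25. ~p -> p, x   [[]-rule on 6 via uRx]
26. ~r, x   [~<>-rule on 12 via vRx]
Accessibility: uRu, uRv, uRw, uRx, vRv, vRx, wRw, xRx
Branch closes: r and ~r both at x.
Every branch closes; the branch above is one of them.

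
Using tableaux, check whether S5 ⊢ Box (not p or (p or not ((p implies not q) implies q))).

Valid in S5

Tableau for the negation not Box (not p or (p or not ((p implies not q) implies q))):
1. not Box (not p or (p or not ((p implies not q) implies q))), w0
2. not (not p or (p or not ((p implies not q) implies q))), w1   [neg-Box-rule on 1: fresh world w1, w0Rw1]
3. p, w1   [neg-or-rule on 2]
4. not (p or not ((p implies not q) implies q)), w1   [neg-or-rule on 2]
5. not p, w1   [neg-or-rule on 4]
6. (p implies not q) implies q, w1   [neg-or-rule on 4]
Accessibility: w0Rw0, w0Rw1, w1Rw0, w1Rw1
Branch closes: p and not p both at w1.
Every branch of the negation's tableau closes; the branch above is one of them.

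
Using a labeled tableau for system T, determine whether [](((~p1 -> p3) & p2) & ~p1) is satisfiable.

Satisfiable

1. [](((~p1 -> p3) & p2) & ~p1), u
2. ((~p1 -> p3) & p2) & ~p1, u
3. (~p1 -> p3) & p2, u
4. ~p1, u
5. ~p1 -> p3, u
6. p2, u
7. p3, u
Accessibility: uRu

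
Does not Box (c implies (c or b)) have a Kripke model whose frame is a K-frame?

No, unsatisfiable

1. not Box (c implies (c or b)), w0
2. not (c implies (c or b)), w1
3. c, w1
4. not (c or b), w1
5. not c, w1
6. not b, w1
Accessibility: w0Rw1
Branch closes: c and not c both at w1.
Every branch closes; the branch above is one of them.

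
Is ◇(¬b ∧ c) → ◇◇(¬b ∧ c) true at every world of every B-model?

Valid

Tableau for the negation ¬(◇(¬b ∧ c) → ◇◇(¬b ∧ c)):
1. ¬(◇(¬b ∧ c) → ◇◇(¬b ∧ c)), 0
2. ◇(¬b ∧ c), 0
3. ¬◇◇(¬b ∧ c), 0
4. ¬◇(¬b ∧ c), 0
5. ¬(¬b ∧ c), 0
6. ¬c, 0
7. ¬b ∧ c, 1
8. ¬b, 1
9. c, 1
10. ¬◇(¬b ∧ c), 1
11. ¬(¬b ∧ c), 1
12. ¬c, 1
Accessibility: 0R0, 0R1, 1R0, 1R1
Branch closes: c and ¬c both at 1.
All branches of the negation close; one closing branch shown above.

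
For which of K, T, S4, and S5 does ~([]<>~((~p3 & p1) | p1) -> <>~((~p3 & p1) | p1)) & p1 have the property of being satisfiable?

K

K-tableau for the formula:
1. ~([]<>~((~p3 & p1) | p1) -> <>~((~p3 & p1) | p1)) & p1, w0
2. ~([]<>~((~p3 & p1) | p1) -> <>~((~p3 & p1) | p1)), w0   [&-rule on 1]
3. p1, w0   [&-rule on 1]
4. []<>~((~p3 & p1) | p1), w0   [~->-rule on 2]
5. ~<>~((~p3 & p1) | p1), w0   [~->-rule on 2]
Complete open branch: satisfiable in K.
T-tableau for the formula:
1. ~([]<>~((~p3 & p1) | p1) -> <>~((~p3 & p1) | p1)) & p1, w0
2. ~([]<>~((~p3 & p1) | p1) -> <>~((~p3 & p1) | p1)), w0   [&-rule on 1]
3. p1, w0   [&-rule on 1]
4. []<>~((~p3 & p1) | p1), w0   [~->-rule on 2]
5. ~<>~((~p3 & p1) | p1), w0   [~->-rule on 2]
6. <>~((~p3 & p1) | p1), w0   [[]-rule on 4 via w0Rw0]
7. (~p3 & p1) | p1, w0   [~<>-rule on 5 via w0Rw0]
8. ~p3 & p1, w0   [|-rule on 7 (branches; this branch)]
9. ~p3, w0   [&-rule on 8]
10. ~((~p3 & p1) | p1), w1   [<>-rule on 6: fresh world w1, w0Rw1]
11. ~(~p3 & p1), w1   [~|-rule on 10]
12. ~p1, w1   [~|-rule on 10]
13. <>~((~p3 & p1) | p1), w1   [[]-rule on 4 via w0Rw1]
14. (~p3 & p1) | p1, w1   [~<>-rule on 5 via w0Rw1]
15. ~p3 & p1, w1   [|-rule on 14 (branches; this branch)]
16. ~p3, w1   [&-rule on 15]
17. p1, w1   [&-rule on 15]
Accessibility: w0Rw0, w0Rw1, w1Rw1
Branch closes: p1 and ~p1 both at w1.
Every branch closes (one shown): unsatisfiable in T, hence also in S4, S5 (every S4/S5-frame is a T-frame).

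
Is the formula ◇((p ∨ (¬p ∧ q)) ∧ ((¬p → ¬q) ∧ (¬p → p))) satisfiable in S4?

Satisfiable (open branch found)

1. ◇((p ∨ (¬p ∧ q)) ∧ ((¬p → ¬q) ∧ (¬p → p))), w0
2. (p ∨ (¬p ∧ q)) ∧ ((¬p → ¬q) ∧ (¬p → p)), w1
3. p ∨ (¬p ∧ q), w1
4. (¬p → ¬q) ∧ (¬p → p), w1
5. ¬p → ¬q, w1
6. ¬p → p, w1
7. p, w1
8. ¬q, w1
Accessibility: w0Rw0, w0Rw1, w1Rw1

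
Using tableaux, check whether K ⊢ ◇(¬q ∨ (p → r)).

Tableau for the negation ¬◇(¬q ∨ (p → r)):
1. ¬◇(¬q ∨ (p → r)), u
The negation has an open branch (countermodel exists).

Not valid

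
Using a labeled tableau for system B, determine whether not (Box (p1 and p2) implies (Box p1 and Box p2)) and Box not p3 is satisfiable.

Unsatisfiable (every branch closes)

1. not (Box (p1 and p2) implies (Box p1 and Box p2)) and Box not p3, w0
2. not (Box (p1 and p2) implies (Box p1 and Box p2)), w0
3. Box not p3, w0
4. Box (p1 and p2), w0
5. not (Box p1 and Box p2), w0
6. not p3, w0
7. p1 and p2, w0
8. p1, w0
9. p2, w0
10. not Box p2, w0
11. not p2, w1
12. not p3, w1
13. p1 and p2, w1
14. p1, w1
15. p2, w1
Accessibility: w0Rw0, w0Rw1, w1Rw0, w1Rw1
Branch closes: p2 and not p2 both at w1.
Every branch closes; the branch above is one of them.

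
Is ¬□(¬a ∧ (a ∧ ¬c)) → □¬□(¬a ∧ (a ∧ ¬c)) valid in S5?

Valid in S5

Tableau for the negation ¬(¬□(¬a ∧ (a ∧ ¬c)) → □¬□(¬a ∧ (a ∧ ¬c))):
1. ¬(¬□(¬a ∧ (a ∧ ¬c)) → □¬□(¬a ∧ (a ∧ ¬c))), w0
2. ¬□(¬a ∧ (a ∧ ¬c)), w0
3. ¬□¬□(¬a ∧ (a ∧ ¬c)), w0
4. ¬(¬a ∧ (a ∧ ¬c)), w1
5. ¬(a ∧ ¬c), w1
6. c, w1
7. □(¬a ∧ (a ∧ ¬c)), w2
8. ¬a ∧ (a ∧ ¬c), w0
9. ¬a, w0
10. a ∧ ¬c, w0
11. a, w0
12. ¬c, w0
Accessibility: w0Rw0, w0Rw1, w0Rw2, w1Rw0, w1Rw1, w1Rw2, w2Rw0, w2Rw1, w2Rw2
Branch closes: a and ¬a both at w0.
Every branch of the negation's tableau closes; the branch above is one of them.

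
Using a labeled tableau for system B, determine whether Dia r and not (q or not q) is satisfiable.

Unsatisfiable

1. Dia r and not (q or not q), w0
2. Dia r, w0
3. not (q or not q), w0
4. not q, w0
5. q, w0
Accessibility: w0Rw0
Branch closes: q and not q both at w0.
(One branch shown.) All branches close.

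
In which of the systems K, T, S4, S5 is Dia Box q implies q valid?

S5

S5-tableau for the negation not (Dia Box q implies q):
1. not (Dia Box q implies q), w0
2. Dia Box q, w0
3. not q, w0
4. Box q, w1
5. q, w0
Accessibility: w0Rw0, w0Rw1, w1Rw0, w1Rw1
Branch closes: q and not q both at w0.
Every branch closes (one shown): valid in S5.
S4-tableau for the negation not (Dia Box q implies q):
1. not (Dia Box q implies q), w0
2. Dia Box q, w0
3. not q, w0
4. Box q, w1
5. q, w1
Accessibility: w0Rw0, w0Rw1, w1Rw1
Complete open branch: countermodel on an S4-frame, so not valid in S4, nor in K, T (the same frame is also a K-frame and a T-frame).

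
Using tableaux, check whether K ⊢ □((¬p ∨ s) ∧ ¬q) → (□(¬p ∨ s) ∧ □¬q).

Tableau for the negation ¬(□((¬p ∨ s) ∧ ¬q) → (□(¬p ∨ s) ∧ □¬q)):
1. ¬(□((¬p ∨ s) ∧ ¬q) → (□(¬p ∨ s) ∧ □¬q)), u
2. □((¬p ∨ s) ∧ ¬q), u
3. ¬(□(¬p ∨ s) ∧ □¬q), u
4. ¬□(¬p ∨ s), u
5. ¬(¬p ∨ s), v
6. p, v
7. ¬s, v
8. (¬p ∨ s) ∧ ¬q, v
9. ¬p ∨ s, v
10. ¬q, v
11. s, v
Accessibility: uRv
Branch closes: s and ¬s both at v.
Every branch of the negation's tableau closes; the branch above is one of them.

Valid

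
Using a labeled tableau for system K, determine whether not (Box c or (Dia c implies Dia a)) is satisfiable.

Satisfiable (open branch found)

1. not (Box c or (Dia c implies Dia a)), w0
2. not Box c, w0
3. not (Dia c implies Dia a), w0
4. Dia c, w0
5. not Dia a, w0
6. not c, w1
7. not a, w1
8. c, w2
9. not a, w2
Accessibility: w0Rw1, w0Rw2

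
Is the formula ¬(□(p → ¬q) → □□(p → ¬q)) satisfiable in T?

1. ¬(□(p → ¬q) → □□(p → ¬q)), u
2. □(p → ¬q), u
3. ¬□□(p → ¬q), u
4. p → ¬q, u
5. ¬q, u
6. ¬□(p → ¬q), v
7. p → ¬q, v
8. ¬q, v
9. ¬(p → ¬q), w
10. p, w
11. q, w
Accessibility: uRu, uRv, vRv, vRw, wRw

Yes, satisfiable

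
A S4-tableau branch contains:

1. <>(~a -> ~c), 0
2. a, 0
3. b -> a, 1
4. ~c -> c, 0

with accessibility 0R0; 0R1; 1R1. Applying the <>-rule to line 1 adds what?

a fresh world 2 with 0R2, and ~a -> ~c at 2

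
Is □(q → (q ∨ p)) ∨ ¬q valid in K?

Tableau for the negation ¬(□(q → (q ∨ p)) ∨ ¬q):
1. ¬(□(q → (q ∨ p)) ∨ ¬q), u
2. ¬□(q → (q ∨ p)), u   [¬∨-rule on 1]
3. q, u   [¬∨-rule on 1]
4. ¬(q → (q ∨ p)), v   [¬□-rule on 2: fresh world v, uRv]
5. q, v   [¬→-rule on 4]
6. ¬(q ∨ p), v   [¬→-rule on 4]
7. ¬q, v   [¬∨-rule on 6]
8. ¬p, v   [¬∨-rule on 6]
Accessibility: uRv
Branch closes: q and ¬q both at v.
Every branch of the negation's tableau closes; the branch above is one of them.

Yes, valid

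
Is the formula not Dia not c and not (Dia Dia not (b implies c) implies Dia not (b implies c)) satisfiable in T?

Satisfiable

1. not Dia not c and not (Dia Dia not (b implies c) implies Dia not (b implies c)), 0
2. not Dia not c, 0
3. not (Dia Dia not (b implies c) implies Dia not (b implies c)), 0
4. Dia Dia not (b implies c), 0
5. not Dia not (b implies c), 0
6. c, 0
7. b implies c, 0
8. Dia not (b implies c), 1
9. c, 1
10. b implies c, 1
11. not (b implies c), 2
12. b, 2
13. not c, 2
Accessibility: 0R0, 0R1, 1R1, 1R2, 2R2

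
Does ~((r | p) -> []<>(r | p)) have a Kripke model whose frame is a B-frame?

1. ~((r | p) -> []<>(r | p)), w0
2. r | p, w0   [~->-rule on 1]
3. ~[]<>(r | p), w0   [~->-rule on 1]
4. p, w0   [|-rule on 2 (branches; this branch)]
5. ~<>(r | p), w1   [~[]-rule on 3: fresh world w1, w0Rw1]
6. ~(r | p), w0   [~<>-rule on 5 via w1Rw0]
7. ~r, w0   [~|-rule on 6]
8. ~p, w0   [~|-rule on 6]
Accessibility: w0Rw0, w0Rw1, w1Rw0, w1Rw1
Branch closes: p and ~p both at w0.
All branches of the tableau close; one closing branch shown above.

No, unsatisfiable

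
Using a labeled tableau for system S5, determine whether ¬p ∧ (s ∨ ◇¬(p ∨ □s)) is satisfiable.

Yes, satisfiable

1. ¬p ∧ (s ∨ ◇¬(p ∨ □s)), 0
2. ¬p, 0
3. s ∨ ◇¬(p ∨ □s), 0
4. ◇¬(p ∨ □s), 0
5. ¬(p ∨ □s), 1
6. ¬p, 1
7. ¬□s, 1
8. ¬s, 2
Accessibility: 0R0, 0R1, 0R2, 1R0, 1R1, 1R2, 2R0, 2R1, 2R2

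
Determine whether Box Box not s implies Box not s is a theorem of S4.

Valid

Tableau for the negation not (Box Box not s implies Box not s):
1. not (Box Box not s implies Box not s), u
2. Box Box not s, u   [neg-implies-rule on 1]
3. not Box not s, u   [neg-implies-rule on 1]
4. Box not s, u   [Box-rule on 2 via uRu]
5. not s, u   [Box-rule on 4 via uRu]
6. s, v   [neg-Box-rule on 3: fresh world v, uRv]
7. Box not s, v   [Box-rule on 2 via uRv]
8. not s, v   [Box-rule on 4 via uRv]
Accessibility: uRu, uRv, vRv
Branch closes: s and not s both at v.
Every branch of the negation's tableau closes; the branch above is one of them.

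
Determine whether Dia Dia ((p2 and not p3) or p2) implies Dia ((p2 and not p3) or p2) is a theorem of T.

Tableau for the negation not (Dia Dia ((p2 and not p3) or p2) implies Dia ((p2 and not p3) or p2)):
1. not (Dia Dia ((p2 and not p3) or p2) implies Dia ((p2 and not p3) or p2)), w0
2. Dia Dia ((p2 and not p3) or p2), w0
3. not Dia ((p2 and not p3) or p2), w0
4. not ((p2 and not p3) or p2), w0
5. not (p2 and not p3), w0
6. not p2, w0
7. p3, w0
8. Dia ((p2 and not p3) or p2), w1
9. not ((p2 and not p3) or p2), w1
10. not (p2 and not p3), w1
11. not p2, w1
12. p3, w1
13. (p2 and not p3) or p2, w2
14. p2, w2
Accessibility: w0Rw0, w0Rw1, w1Rw1, w1Rw2, w2Rw2
The negation has an open branch (countermodel exists).

Not valid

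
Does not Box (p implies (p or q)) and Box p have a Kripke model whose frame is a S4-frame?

No, unsatisfiable

1. not Box (p implies (p or q)) and Box p, 0
2. not Box (p implies (p or q)), 0   [and-rule on 1]
3. Box p, 0   [and-rule on 1]
4. p, 0   [Box-rule on 3 via 0R0]
5. not (p implies (p or q)), 1   [neg-Box-rule on 2: fresh world 1, 0R1]
6. p, 1   [neg-implies-rule on 5]
7. not (p or q), 1   [neg-implies-rule on 5]
8. not p, 1   [neg-or-rule on 7]
9. not q, 1   [neg-or-rule on 7]
Accessibility: 0R0, 0R1, 1R1
Branch closes: p and not p both at 1.
(One branch shown.) All branches close.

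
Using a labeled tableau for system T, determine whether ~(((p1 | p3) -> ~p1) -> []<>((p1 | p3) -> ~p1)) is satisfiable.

1. ~(((p1 | p3) -> ~p1) -> []<>((p1 | p3) -> ~p1)), w0
2. (p1 | p3) -> ~p1, w0
3. ~[]<>((p1 | p3) -> ~p1), w0
4. ~p1, w0
5. ~<>((p1 | p3) -> ~p1), w1
6. ~((p1 | p3) -> ~p1), w1
7. p1 | p3, w1
8. p1, w1
9. p3, w1
Accessibility: w0Rw0, w0Rw1, w1Rw1

Satisfiable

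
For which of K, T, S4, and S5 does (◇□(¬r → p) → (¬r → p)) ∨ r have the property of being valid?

S5

S4-tableau for the negation ¬((◇□(¬r → p) → (¬r → p)) ∨ r):
1. ¬((◇□(¬r → p) → (¬r → p)) ∨ r), u
2. ¬(◇□(¬r → p) → (¬r → p)), u   [¬∨-rule on 1]
3. ¬r, u   [¬∨-rule on 1]
4. ◇□(¬r → p), u   [¬→-rule on 2]
5. ¬(¬r → p), u   [¬→-rule on 2]
6. ¬p, u   [¬→-rule on 5]
7. □(¬r → p), v   [◇-rule on 4: fresh world v, uRv]
8. ¬r → p, v   [□-rule on 7 via vRv]
9. p, v   [→-rule on 8 (branches; this branch)]
Accessibility: uRu, uRv, vRv
Complete open branch: countermodel on an S4-frame, so not valid in S4, nor in K, T (the same frame is also a K-frame and a T-frame).
S5-tableau for the negation ¬((◇□(¬r → p) → (¬r → p)) ∨ r):
1. ¬((◇□(¬r → p) → (¬r → p)) ∨ r), u
2. ¬(◇□(¬r → p) → (¬r → p)), u   [¬∨-rule on 1]
3. ¬r, u   [¬∨-rule on 1]
4. ◇□(¬r → p), u   [¬→-rule on 2]
5. ¬(¬r → p), u   [¬→-rule on 2]
6. ¬p, u   [¬→-rule on 5]
7. □(¬r → p), v   [◇-rule on 4: fresh world v, uRv]
8. ¬r → p, u   [□-rule on 7 via vRu]
9. ¬r → p, v   [□-rule on 7 via vRv]
10. p, u   [→-rule on 8 (branches; this branch)]
Accessibility: uRu, uRv, vRu, vRv
Branch closes: p and ¬p both at u.
Every branch closes (one shown): valid in S5.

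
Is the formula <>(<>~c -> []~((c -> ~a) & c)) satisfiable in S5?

Yes, satisfiable

1. <>(<>~c -> []~((c -> ~a) & c)), u
2. <>~c -> []~((c -> ~a) & c), v
3. []~((c -> ~a) & c), v
4. ~((c -> ~a) & c), u
5. ~((c -> ~a) & c), v
6. ~c, u
7. ~c, v
Accessibility: uRu, uRv, vRu, vRv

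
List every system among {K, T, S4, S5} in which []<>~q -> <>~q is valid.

K-tableau for the negation ~([]<>~q -> <>~q):
1. ~([]<>~q -> <>~q), u
2. []<>~q, u
3. ~<>~q, u
Complete open branch: countermodel on a K-frame, so not valid in K.
T-tableau for the negation ~([]<>~q -> <>~q):
1. ~([]<>~q -> <>~q), u
2. []<>~q, u
3. ~<>~q, u
4. <>~q, u
5. q, u
6. ~q, v
7. <>~q, v
8. q, v
Accessibility: uRu, uRv, vRv
Branch closes: q and ~q both at v.
Every branch closes (one shown): valid in T, hence also in S4, S5 (every theorem of T is a theorem of S4 and S5).

T, S4, S5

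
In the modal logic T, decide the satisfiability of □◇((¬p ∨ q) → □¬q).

1. □◇((¬p ∨ q) → □¬q), u
2. ◇((¬p ∨ q) → □¬q), u
3. (¬p ∨ q) → □¬q, v
4. ◇((¬p ∨ q) → □¬q), v
5. □¬q, v
6. ¬q, v
7. (¬p ∨ q) → □¬q, w
8. ¬q, w
9. □¬q, w
Accessibility: uRu, uRv, vRv, vRw, wRw

Yes, satisfiable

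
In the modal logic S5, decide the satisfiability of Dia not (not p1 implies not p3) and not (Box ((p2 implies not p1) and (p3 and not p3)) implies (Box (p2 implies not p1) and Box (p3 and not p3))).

Unsatisfiable (every branch closes)

1. Dia not (not p1 implies not p3) and not (Box ((p2 implies not p1) and (p3 and not p3)) implies (Box (p2 implies not p1) and Box (p3 and not p3))), u
2. Dia not (not p1 implies not p3), u   [and-rule on 1]
3. not (Box ((p2 implies not p1) and (p3 and not p3)) implies (Box (p2 implies not p1) and Box (p3 and not p3))), u   [and-rule on 1]
4. Box ((p2 implies not p1) and (p3 and not p3)), u   [neg-implies-rule on 3]
5. not (Box (p2 implies not p1) and Box (p3 and not p3)), u   [neg-implies-rule on 3]
6. (p2 implies not p1) and (p3 and not p3), u   [Box-rule on 4 via uRu]
7. p2 implies not p1, u   [and-rule on 6]
8. p3 and not p3, u   [and-rule on 6]
9. p3, u   [and-rule on 8]
10. not p3, u   [and-rule on 8]
Accessibility: uRu
Branch closes: p3 and not p3 both at u.
(One branch shown.) All branches close.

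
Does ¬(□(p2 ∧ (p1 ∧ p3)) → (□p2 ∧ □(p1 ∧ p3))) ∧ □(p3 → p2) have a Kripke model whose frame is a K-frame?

1. ¬(□(p2 ∧ (p1 ∧ p3)) → (□p2 ∧ □(p1 ∧ p3))) ∧ □(p3 → p2), u
2. ¬(□(p2 ∧ (p1 ∧ p3)) → (□p2 ∧ □(p1 ∧ p3))), u
3. □(p3 → p2), u
4. □(p2 ∧ (p1 ∧ p3)), u
5. ¬(□p2 ∧ □(p1 ∧ p3)), u
6. ¬□(p1 ∧ p3), u
7. ¬(p1 ∧ p3), v
8. p3 → p2, v
9. p2 ∧ (p1 ∧ p3), v
10. p2, v
11. p1 ∧ p3, v
12. p1, v
13. p3, v
14. ¬p3, v
Accessibility: uRv
Branch closes: p3 and ¬p3 both at v.
Every branch closes; the branch above is one of them.

Unsatisfiable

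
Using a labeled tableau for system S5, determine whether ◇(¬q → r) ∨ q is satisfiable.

1. ◇(¬q → r) ∨ q, 0
2. q, 0
Accessibility: 0R0

Yes, satisfiable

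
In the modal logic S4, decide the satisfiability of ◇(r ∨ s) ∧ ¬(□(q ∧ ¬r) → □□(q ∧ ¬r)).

Unsatisfiable (every branch closes)

1. ◇(r ∨ s) ∧ ¬(□(q ∧ ¬r) → □□(q ∧ ¬r)), w0
2. ◇(r ∨ s), w0
3. ¬(□(q ∧ ¬r) → □□(q ∧ ¬r)), w0
4. □(q ∧ ¬r), w0
5. ¬□□(q ∧ ¬r), w0
6. q ∧ ¬r, w0
7. q, w0
8. ¬r, w0
9. r ∨ s, w1
10. q ∧ ¬r, w1
11. q, w1
12. ¬r, w1
13. s, w1
14. ¬□(q ∧ ¬r), w2
15. q ∧ ¬r, w2
16. q, w2
17. ¬r, w2
18. ¬(q ∧ ¬r), w3
19. q ∧ ¬r, w3
20. q, w3
21. ¬r, w3
22. r, w3
Accessibility: w0Rw0, w0Rw1, w0Rw2, w0Rw3, w1Rw1, w2Rw2, w2Rw3, w3Rw3
Branch closes: r and ¬r both at w3.
(One branch shown.) All branches close.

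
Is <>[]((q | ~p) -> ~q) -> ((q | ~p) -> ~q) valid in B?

Tableau for the negation ~(<>[]((q | ~p) -> ~q) -> ((q | ~p) -> ~q)):
1. ~(<>[]((q | ~p) -> ~q) -> ((q | ~p) -> ~q)), w0
2. <>[]((q | ~p) -> ~q), w0   [~->-rule on 1]
3. ~((q | ~p) -> ~q), w0   [~->-rule on 1]
4. q | ~p, w0   [~->-rule on 3]
5. q, w0   [~->-rule on 3]
6. ~p, w0   [|-rule on 4 (branches; this branch)]
7. []((q | ~p) -> ~q), w1   [<>-rule on 2: fresh world w1, w0Rw1]
8. (q | ~p) -> ~q, w0   [[]-rule on 7 via w1Rw0]
9. (q | ~p) -> ~q, w1   [[]-rule on 7 via w1Rw1]
10. ~(q | ~p), w0   [->-rule on 8 (branches; this branch)]
11. ~q, w0   [~|-rule on 10]
12. p, w0   [~|-rule on 10]
Accessibility: w0Rw0, w0Rw1, w1Rw0, w1Rw1
Branch closes: q and ~q both at w0.
Every branch of the negation's tableau closes; the branch above is one of them.

Yes, valid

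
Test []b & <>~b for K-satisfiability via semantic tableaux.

1. []b & <>~b, u
2. []b, u
3. <>~b, u
4. ~b, v
5. b, v
Accessibility: uRv
Branch closes: b and ~b both at v.
All branches of the tableau close; one closing branch shown above.

Unsatisfiable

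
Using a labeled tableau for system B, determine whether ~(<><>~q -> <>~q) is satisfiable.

1. ~(<><>~q -> <>~q), u
2. <><>~q, u
3. ~<>~q, u
4. q, u
5. <>~q, v
6. q, v
7. ~q, w
Accessibility: uRu, uRv, vRu, vRv, vRw, wRv, wRw

Satisfiable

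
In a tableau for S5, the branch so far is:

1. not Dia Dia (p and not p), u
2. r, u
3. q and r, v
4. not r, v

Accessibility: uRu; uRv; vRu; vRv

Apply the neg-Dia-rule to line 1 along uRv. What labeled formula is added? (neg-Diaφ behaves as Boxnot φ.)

not Dia (p and not p), v

neg-Diaφ behaves as Boxnot φ: propagate the negated body to each accessible world.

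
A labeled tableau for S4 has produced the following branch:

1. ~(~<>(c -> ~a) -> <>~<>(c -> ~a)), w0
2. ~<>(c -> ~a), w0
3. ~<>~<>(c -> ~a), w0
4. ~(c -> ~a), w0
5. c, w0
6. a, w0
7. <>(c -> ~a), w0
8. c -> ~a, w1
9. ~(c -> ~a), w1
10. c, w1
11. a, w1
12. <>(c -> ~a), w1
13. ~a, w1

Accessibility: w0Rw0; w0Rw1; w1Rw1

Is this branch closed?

Both a and ~a appear at w1.

Closed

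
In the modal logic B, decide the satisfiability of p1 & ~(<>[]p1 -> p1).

Unsatisfiable

1. p1 & ~(<>[]p1 -> p1), u
2. p1, u
3. ~(<>[]p1 -> p1), u
4. <>[]p1, u
5. ~p1, u
Accessibility: uRu
Branch closes: p1 and ~p1 both at u.
All branches of the tableau close; one closing branch shown above.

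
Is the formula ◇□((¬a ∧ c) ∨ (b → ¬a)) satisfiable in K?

Yes, satisfiable

1. ◇□((¬a ∧ c) ∨ (b → ¬a)), 0
2. □((¬a ∧ c) ∨ (b → ¬a)), 1
Accessibility: 0R1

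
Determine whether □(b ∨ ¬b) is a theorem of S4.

Tableau for the negation ¬□(b ∨ ¬b):
1. ¬□(b ∨ ¬b), w0
2. ¬(b ∨ ¬b), w1
3. ¬b, w1
4. b, w1
Accessibility: w0Rw0, w0Rw1, w1Rw1
Branch closes: b and ¬b both at w1.
All branches of the negation close; one closing branch shown above.

Valid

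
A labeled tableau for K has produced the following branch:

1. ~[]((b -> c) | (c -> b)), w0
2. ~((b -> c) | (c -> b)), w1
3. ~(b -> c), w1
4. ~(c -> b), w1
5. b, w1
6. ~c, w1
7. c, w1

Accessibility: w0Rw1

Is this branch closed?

Both c and ~c appear at w1.

Closed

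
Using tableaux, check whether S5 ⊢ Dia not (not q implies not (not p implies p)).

Not valid

Tableau for the negation not Dia not (not q implies not (not p implies p)):
1. not Dia not (not q implies not (not p implies p)), u
2. not q implies not (not p implies p), u
3. not (not p implies p), u
4. not p, u
Accessibility: uRu
The negation has an open branch (countermodel exists).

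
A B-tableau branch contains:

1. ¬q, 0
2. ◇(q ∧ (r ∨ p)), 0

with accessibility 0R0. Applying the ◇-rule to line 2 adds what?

a fresh world 1 with 0R1, and q ∧ (r ∨ p) at 1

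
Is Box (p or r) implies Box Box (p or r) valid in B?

Invalid (countermodel exists)

Tableau for the negation not (Box (p or r) implies Box Box (p or r)):
1. not (Box (p or r) implies Box Box (p or r)), 0
2. Box (p or r), 0
3. not Box Box (p or r), 0
4. p or r, 0
5. r, 0
6. not Box (p or r), 1
7. p or r, 1
8. r, 1
9. not (p or r), 2
10. not p, 2
11. not r, 2
Accessibility: 0R0, 0R1, 1R0, 1R1, 1R2, 2R1, 2R2
The negation has an open branch (countermodel exists).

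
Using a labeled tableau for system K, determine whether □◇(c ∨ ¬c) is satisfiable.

1. □◇(c ∨ ¬c), w0

Satisfiable (open branch found)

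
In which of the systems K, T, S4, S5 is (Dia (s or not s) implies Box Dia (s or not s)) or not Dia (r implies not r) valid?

T-tableau for the negation not ((Dia (s or not s) implies Box Dia (s or not s)) or not Dia (r implies not r)):
1. not ((Dia (s or not s) implies Box Dia (s or not s)) or not Dia (r implies not r)), 0
2. not (Dia (s or not s) implies Box Dia (s or not s)), 0
3. Dia (r implies not r), 0
4. Dia (s or not s), 0
5. not Box Dia (s or not s), 0
6. r implies not r, 1
7. not r, 1
8. s or not s, 2
9. not s, 2
10. not Dia (s or not s), 3
11. not (s or not s), 3
12. not s, 3
13. s, 3
Accessibility: 0R0, 0R1, 0R2, 0R3, 1R1, 2R2, 3R3
Branch closes: s and not s both at 3.
Every branch closes (one shown): valid in T, hence also in S4, S5 (every theorem of T is a theorem of S4 and S5).
K-tableau for the negation not ((Dia (s or not s) implies Box Dia (s or not s)) or not Dia (r implies not r)):
1. not ((Dia (s or not s) implies Box Dia (s or not s)) or not Dia (r implies not r)), 0
2. not (Dia (s or not s) implies Box Dia (s or not s)), 0
3. Dia (r implies not r), 0
4. Dia (s or not s), 0
5. not Box Dia (s or not s), 0
6. r implies not r, 1
7. not r, 1
8. s or not s, 2
9. not s, 2
10. not Dia (s or not s), 3
Accessibility: 0R1, 0R2, 0R3
Complete open branch: countermodel on a K-frame, so not valid in K.

T, S4, S5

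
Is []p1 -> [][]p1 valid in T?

No, not valid

Tableau for the negation ~([]p1 -> [][]p1):
1. ~([]p1 -> [][]p1), w0
2. []p1, w0
3. ~[][]p1, w0
4. p1, w0
5. ~[]p1, w1
6. p1, w1
7. ~p1, w2
Accessibility: w0Rw0, w0Rw1, w1Rw1, w1Rw2, w2Rw2
The negation has an open branch (countermodel exists).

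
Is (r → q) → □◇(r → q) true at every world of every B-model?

Tableau for the negation ¬((r → q) → □◇(r → q)):
1. ¬((r → q) → □◇(r → q)), w0
2. r → q, w0   [¬→-rule on 1]
3. ¬□◇(r → q), w0   [¬→-rule on 1]
4. q, w0   [→-rule on 2 (branches; this branch)]
5. ¬◇(r → q), w1   [¬□-rule on 3: fresh world w1, w0Rw1]
6. ¬(r → q), w0   [¬◇-rule on 5 via w1Rw0]
7. r, w0   [¬→-rule on 6]
8. ¬q, w0   [¬→-rule on 6]
Accessibility: w0Rw0, w0Rw1, w1Rw0, w1Rw1
Branch closes: q and ¬q both at w0.
Every branch of the negation's tableau closes; the branch above is one of them.

Yes, valid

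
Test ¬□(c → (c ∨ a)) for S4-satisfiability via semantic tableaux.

1. ¬□(c → (c ∨ a)), w0
2. ¬(c → (c ∨ a)), w1   [¬□-rule on 1: fresh world w1, w0Rw1]
3. c, w1   [¬→-rule on 2]
4. ¬(c ∨ a), w1   [¬→-rule on 2]
5. ¬c, w1   [¬∨-rule on 4]
6. ¬a, w1   [¬∨-rule on 4]
Accessibility: w0Rw0, w0Rw1, w1Rw1
Branch closes: c and ¬c both at w1.
(One branch shown.) All branches close.

Unsatisfiable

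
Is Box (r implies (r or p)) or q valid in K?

Valid

Tableau for the negation not (Box (r implies (r or p)) or q):
1. not (Box (r implies (r or p)) or q), w0
2. not Box (r implies (r or p)), w0
3. not q, w0
4. not (r implies (r or p)), w1
5. r, w1
6. not (r or p), w1
7. not r, w1
8. not p, w1
Accessibility: w0Rw1
Branch closes: r and not r both at w1.
All branches of the negation close; one closing branch shown above.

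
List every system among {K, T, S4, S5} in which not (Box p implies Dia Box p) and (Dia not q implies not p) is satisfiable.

K

K-tableau for the formula:
1. not (Box p implies Dia Box p) and (Dia not q implies not p), 0
2. not (Box p implies Dia Box p), 0
3. Dia not q implies not p, 0
4. Box p, 0
5. not Dia Box p, 0
6. not p, 0
Complete open branch: satisfiable in K.
T-tableau for the formula:
1. not (Box p implies Dia Box p) and (Dia not q implies not p), 0
2. not (Box p implies Dia Box p), 0
3. Dia not q implies not p, 0
4. Box p, 0
5. not Dia Box p, 0
6. p, 0
7. not Box p, 0
8. not Dia not q, 0
9. q, 0
10. not p, 1
11. p, 1
Accessibility: 0R0, 0R1, 1R1
Branch closes: p and not p both at 1.
Every branch closes (one shown): unsatisfiable in T, hence also in S4, S5 (every S4/S5-frame is a T-frame).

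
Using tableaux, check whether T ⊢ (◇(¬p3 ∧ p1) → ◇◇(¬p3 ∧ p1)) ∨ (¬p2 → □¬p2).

Tableau for the negation ¬((◇(¬p3 ∧ p1) → ◇◇(¬p3 ∧ p1)) ∨ (¬p2 → □¬p2)):
1. ¬((◇(¬p3 ∧ p1) → ◇◇(¬p3 ∧ p1)) ∨ (¬p2 → □¬p2)), u
2. ¬(◇(¬p3 ∧ p1) → ◇◇(¬p3 ∧ p1)), u   [¬∨-rule on 1]
3. ¬(¬p2 → □¬p2), u   [¬∨-rule on 1]
4. ◇(¬p3 ∧ p1), u   [¬→-rule on 2]
5. ¬◇◇(¬p3 ∧ p1), u   [¬→-rule on 2]
6. ¬p2, u   [¬→-rule on 3]
7. ¬□¬p2, u   [¬→-rule on 3]
8. ¬◇(¬p3 ∧ p1), u   [¬◇-rule on 5 via uRu]
9. ¬(¬p3 ∧ p1), u   [¬◇-rule on 8 via uRu]
10. ¬p1, u   [¬∧-rule on 9 (branches; this branch)]
11. ¬p3 ∧ p1, v   [◇-rule on 4: fresh world v, uRv]
12. ¬p3, v   [∧-rule on 11]
13. p1, v   [∧-rule on 11]
14. ¬◇(¬p3 ∧ p1), v   [¬◇-rule on 5 via uRv]
15. ¬(¬p3 ∧ p1), v   [¬◇-rule on 8 via uRv]
16. ¬p1, v   [¬∧-rule on 15 (branches; this branch)]
Accessibility: uRu, uRv, vRv
Branch closes: p1 and ¬p1 both at v.
Every branch of the negation's tableau closes; the branch above is one of them.

Yes, valid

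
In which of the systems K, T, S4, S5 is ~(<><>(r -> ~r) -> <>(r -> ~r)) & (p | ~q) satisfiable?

K, T

S4-tableau for the formula:
1. ~(<><>(r -> ~r) -> <>(r -> ~r)) & (p | ~q), u
2. ~(<><>(r -> ~r) -> <>(r -> ~r)), u
3. p | ~q, u
4. <><>(r -> ~r), u
5. ~<>(r -> ~r), u
6. ~(r -> ~r), u
7. r, u
8. ~q, u
9. <>(r -> ~r), v
10. ~(r -> ~r), v
11. r, v
12. r -> ~r, w
13. ~(r -> ~r), w
14. r, w
15. ~r, w
Accessibility: uRu, uRv, uRw, vRv, vRw, wRw
Branch closes: r and ~r both at w.
Every branch closes (one shown): unsatisfiable in S4, hence also in S5 (every S5-frame is an S4-frame).
T-tableau for the formula:
1. ~(<><>(r -> ~r) -> <>(r -> ~r)) & (p | ~q), u
2. ~(<><>(r -> ~r) -> <>(r -> ~r)), u
3. p | ~q, u
4. <><>(r -> ~r), u
5. ~<>(r -> ~r), u
6. ~(r -> ~r), u
7. r, u
8. ~q, u
9. <>(r -> ~r), v
10. ~(r -> ~r), v
11. r, v
12. r -> ~r, w
13. ~r, w
Accessibility: uRu, uRv, vRv, vRw, wRw
Complete open branch: satisfiable in T, hence also in K (this T-model is also a K-model).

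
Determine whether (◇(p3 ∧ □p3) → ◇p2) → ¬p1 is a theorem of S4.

Not valid

Tableau for the negation ¬((◇(p3 ∧ □p3) → ◇p2) → ¬p1):
1. ¬((◇(p3 ∧ □p3) → ◇p2) → ¬p1), w0
2. ◇(p3 ∧ □p3) → ◇p2, w0
3. p1, w0
4. ◇p2, w0
5. p2, w1
Accessibility: w0Rw0, w0Rw1, w1Rw1
The negation has an open branch (countermodel exists).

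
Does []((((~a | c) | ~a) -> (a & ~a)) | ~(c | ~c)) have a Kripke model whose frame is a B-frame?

1. []((((~a | c) | ~a) -> (a & ~a)) | ~(c | ~c)), 0
2. (((~a | c) | ~a) -> (a & ~a)) | ~(c | ~c), 0
3. ((~a | c) | ~a) -> (a & ~a), 0
4. ~((~a | c) | ~a), 0
5. ~(~a | c), 0
6. a, 0
7. ~c, 0
Accessibility: 0R0

Satisfiable (open branch found)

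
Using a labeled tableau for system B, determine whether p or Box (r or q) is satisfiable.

Yes, satisfiable

1. p or Box (r or q), u
2. Box (r or q), u
3. r or q, u
4. q, u
Accessibility: uRu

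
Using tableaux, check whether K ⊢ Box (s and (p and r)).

Tableau for the negation not Box (s and (p and r)):
1. not Box (s and (p and r)), w0
2. not (s and (p and r)), w1
3. not (p and r), w1
4. not r, w1
Accessibility: w0Rw1
The negation has an open branch (countermodel exists).

Not valid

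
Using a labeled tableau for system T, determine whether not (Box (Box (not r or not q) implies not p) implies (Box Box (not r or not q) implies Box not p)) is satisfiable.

1. not (Box (Box (not r or not q) implies not p) implies (Box Box (not r or not q) implies Box not p)), 0
2. Box (Box (not r or not q) implies not p), 0
3. not (Box Box (not r or not q) implies Box not p), 0
4. Box Box (not r or not q), 0
5. not Box not p, 0
6. Box (not r or not q) implies not p, 0
7. Box (not r or not q), 0
8. not r or not q, 0
9. not Box (not r or not q), 0
10. not q, 0
11. p, 1
12. Box (not r or not q) implies not p, 1
13. Box (not r or not q), 1
14. not r or not q, 1
15. not Box (not r or not q), 1
16. not q, 1
17. not (not r or not q), 2
18. r, 2
19. q, 2
20. Box (not r or not q) implies not p, 2
21. Box (not r or not q), 2
22. not r or not q, 2
23. not p, 2
24. not q, 2
Accessibility: 0R0, 0R1, 0R2, 1R1, 2R2
Branch closes: q and not q both at 2.
All branches of the tableau close; one closing branch shown above.

Unsatisfiable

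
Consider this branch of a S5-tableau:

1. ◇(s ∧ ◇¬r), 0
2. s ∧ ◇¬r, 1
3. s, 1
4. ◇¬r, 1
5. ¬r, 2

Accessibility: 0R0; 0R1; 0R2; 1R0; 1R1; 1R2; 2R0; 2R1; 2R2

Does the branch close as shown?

Not closed

No atom appears with both signs at the same world.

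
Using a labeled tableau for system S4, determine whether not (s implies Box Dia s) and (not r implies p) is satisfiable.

1. not (s implies Box Dia s) and (not r implies p), u
2. not (s implies Box Dia s), u   [and-rule on 1]
3. not r implies p, u   [and-rule on 1]
4. s, u   [neg-implies-rule on 2]
5. not Box Dia s, u   [neg-implies-rule on 2]
6. p, u   [implies-rule on 3 (branches; this branch)]
7. not Dia s, v   [neg-Box-rule on 5: fresh world v, uRv]
8. not s, v   [neg-Dia-rule on 7 via vRv]
Accessibility: uRu, uRv, vRv

Yes, satisfiable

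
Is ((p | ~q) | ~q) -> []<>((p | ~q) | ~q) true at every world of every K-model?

Tableau for the negation ~(((p | ~q) | ~q) -> []<>((p | ~q) | ~q)):
1. ~(((p | ~q) | ~q) -> []<>((p | ~q) | ~q)), u
2. (p | ~q) | ~q, u
3. ~[]<>((p | ~q) | ~q), u
4. ~q, u
5. ~<>((p | ~q) | ~q), v
Accessibility: uRv
The negation has an open branch (countermodel exists).

Invalid (countermodel exists)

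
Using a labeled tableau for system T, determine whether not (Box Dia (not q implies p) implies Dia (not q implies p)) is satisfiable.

1. not (Box Dia (not q implies p) implies Dia (not q implies p)), u
2. Box Dia (not q implies p), u   [neg-implies-rule on 1]
3. not Dia (not q implies p), u   [neg-implies-rule on 1]
4. Dia (not q implies p), u   [Box-rule on 2 via uRu]
5. not (not q implies p), u   [neg-Dia-rule on 3 via uRu]
6. not q, u   [neg-implies-rule on 5]
7. not p, u   [neg-implies-rule on 5]
8. not q implies p, v   [Dia-rule on 4: fresh world v, uRv]
9. Dia (not q implies p), v   [Box-rule on 2 via uRv]
10. not (not q implies p), v   [neg-Dia-rule on 3 via uRv]
11. not q, v   [neg-implies-rule on 10]
12. not p, v   [neg-implies-rule on 10]
13. p, v   [implies-rule on 8 (branches; this branch)]
Accessibility: uRu, uRv, vRv
Branch closes: p and not p both at v.
Every branch closes; the branch above is one of them.

No, unsatisfiable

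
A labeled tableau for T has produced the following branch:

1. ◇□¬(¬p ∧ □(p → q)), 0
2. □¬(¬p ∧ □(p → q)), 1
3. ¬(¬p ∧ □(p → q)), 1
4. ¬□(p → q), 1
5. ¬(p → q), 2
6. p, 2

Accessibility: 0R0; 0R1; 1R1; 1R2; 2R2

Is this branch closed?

No, open

No atom appears with both signs at the same world.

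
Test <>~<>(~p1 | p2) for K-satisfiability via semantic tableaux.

1. <>~<>(~p1 | p2), w0
2. ~<>(~p1 | p2), w1
Accessibility: w0Rw1

Yes, satisfiable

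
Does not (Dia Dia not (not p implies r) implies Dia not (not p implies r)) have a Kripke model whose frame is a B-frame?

Satisfiable

1. not (Dia Dia not (not p implies r) implies Dia not (not p implies r)), 0
2. Dia Dia not (not p implies r), 0
3. not Dia not (not p implies r), 0
4. not p implies r, 0
5. r, 0
6. Dia not (not p implies r), 1
7. not p implies r, 1
8. r, 1
9. not (not p implies r), 2
10. not p, 2
11. not r, 2
Accessibility: 0R0, 0R1, 1R0, 1R1, 1R2, 2R1, 2R2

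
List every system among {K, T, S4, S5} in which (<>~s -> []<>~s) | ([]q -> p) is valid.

S5-tableau for the negation ~((<>~s -> []<>~s) | ([]q -> p)):
1. ~((<>~s -> []<>~s) | ([]q -> p)), w0
2. ~(<>~s -> []<>~s), w0
3. ~([]q -> p), w0
4. <>~s, w0
5. ~[]<>~s, w0
6. []q, w0
7. ~p, w0
8. q, w0
9. ~s, w1
10. q, w1
11. ~<>~s, w2
12. q, w2
13. s, w0
14. s, w1
Accessibility: w0Rw0, w0Rw1, w0Rw2, w1Rw0, w1Rw1, w1Rw2, w2Rw0, w2Rw1, w2Rw2
Branch closes: s and ~s both at w1.
Every branch closes (one shown): valid in S5.
S4-tableau for the negation ~((<>~s -> []<>~s) | ([]q -> p)):
1. ~((<>~s -> []<>~s) | ([]q -> p)), w0
2. ~(<>~s -> []<>~s), w0
3. ~([]q -> p), w0
4. <>~s, w0
5. ~[]<>~s, w0
6. []q, w0
7. ~p, w0
8. q, w0
9. ~s, w1
10. q, w1
11. ~<>~s, w2
12. q, w2
13. s, w2
Accessibility: w0Rw0, w0Rw1, w0Rw2, w1Rw1, w2Rw2
Complete open branch: countermodel on an S4-frame, so not valid in S4, nor in K, T (the same frame is also a K-frame and a T-frame).

S5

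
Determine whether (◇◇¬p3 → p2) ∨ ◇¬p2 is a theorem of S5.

Valid

Tableau for the negation ¬((◇◇¬p3 → p2) ∨ ◇¬p2):
1. ¬((◇◇¬p3 → p2) ∨ ◇¬p2), u
2. ¬(◇◇¬p3 → p2), u
3. ¬◇¬p2, u
4. ◇◇¬p3, u
5. ¬p2, u
6. p2, u
Accessibility: uRu
Branch closes: p2 and ¬p2 both at u.
All branches of the negation close; one closing branch shown above.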